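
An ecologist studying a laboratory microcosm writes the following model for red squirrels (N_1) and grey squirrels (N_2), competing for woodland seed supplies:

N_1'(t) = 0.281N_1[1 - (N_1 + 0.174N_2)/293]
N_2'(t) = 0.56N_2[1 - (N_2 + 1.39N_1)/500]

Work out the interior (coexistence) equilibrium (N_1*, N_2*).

Setting both brackets to zero gives the nullclines N_1 + 0.174N_2 = 293 and 1.39N_1 + N_2 = 500.
Substituting N_2 = 500 - 1.39N_1 into the first: N_1(1 - 0.174·1.39) = 293 - 0.174·500.
So N_1* = 206/0.758 = 272, and then N_2* = 500 - 1.39·272 = 122.

N_1* ≈ 272, N_2* ≈ 122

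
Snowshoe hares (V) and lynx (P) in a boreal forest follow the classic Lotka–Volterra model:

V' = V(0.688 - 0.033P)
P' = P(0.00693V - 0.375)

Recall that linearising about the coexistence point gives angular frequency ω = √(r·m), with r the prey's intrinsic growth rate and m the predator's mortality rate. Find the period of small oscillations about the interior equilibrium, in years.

T ≈ 12.4 years

Here r = 0.688 and m = 0.375, so r·m = 0.258.
ω = √0.258 = 0.508 per year, hence T = 2π/ω ≈ 12.4 years.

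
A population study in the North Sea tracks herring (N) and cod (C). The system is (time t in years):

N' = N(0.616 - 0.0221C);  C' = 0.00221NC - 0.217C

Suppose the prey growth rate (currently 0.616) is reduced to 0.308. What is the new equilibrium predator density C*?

C* ≈ 13.9

At the interior fixed point, setting dN/dt = 0 with N > 0 fixes C* = (prey growth rate)/(NC coefficient) — independent of the other coefficients.
With the change, C* = 0.308/0.0221 = 13.9; it falls from 27.9.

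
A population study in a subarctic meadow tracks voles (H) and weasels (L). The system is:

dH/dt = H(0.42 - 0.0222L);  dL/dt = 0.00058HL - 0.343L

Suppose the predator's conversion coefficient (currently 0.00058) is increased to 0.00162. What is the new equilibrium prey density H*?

H* ≈ 212

At the interior fixed point, setting dL/dt = 0 with L > 0 fixes H* = (predator death rate)/(HL coefficient) — independent of the other coefficients.
With the change, H* = 0.343/0.00162 = 212; it falls from 591.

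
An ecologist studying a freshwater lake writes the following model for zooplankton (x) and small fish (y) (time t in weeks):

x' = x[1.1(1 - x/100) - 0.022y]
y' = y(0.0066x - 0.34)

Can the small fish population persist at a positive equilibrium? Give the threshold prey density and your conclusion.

Threshold x = 51.5; K > 51.5, so yes, the predator persists.

The predator equation gives dy/dt > 0 only when x > 0.34/0.0066 = 51.5.
Without the predator, x → K = 100. Since 100 > 51.5, the predator can invade and persist.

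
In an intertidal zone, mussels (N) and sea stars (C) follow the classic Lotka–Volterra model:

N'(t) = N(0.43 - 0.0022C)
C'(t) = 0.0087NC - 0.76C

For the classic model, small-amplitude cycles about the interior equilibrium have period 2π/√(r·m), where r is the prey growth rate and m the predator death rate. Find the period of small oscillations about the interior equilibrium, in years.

Here r = 0.43 and m = 0.76, so r·m = 0.327.
ω = √0.327 = 0.572 per year, hence T = 2π/ω ≈ 11 years.

T ≈ 11 years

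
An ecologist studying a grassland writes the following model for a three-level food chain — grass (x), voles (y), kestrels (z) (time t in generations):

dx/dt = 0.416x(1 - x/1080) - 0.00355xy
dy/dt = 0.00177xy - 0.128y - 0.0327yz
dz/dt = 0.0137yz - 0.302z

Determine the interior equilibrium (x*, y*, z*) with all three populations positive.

From dz/dt = 0: 0.0137y* = 0.302, so y* = 22.
From dx/dt = 0: 0.416(1 - x*/1080) = 0.00355·22, giving x* = 1080·(1 - 0.188) = 877.
From dy/dt = 0: 0.00177·877 - 0.128 = 0.0327z*, so z* = 1.42/0.0327 = 43.5.

x* ≈ 877, y* ≈ 22, z* ≈ 43.5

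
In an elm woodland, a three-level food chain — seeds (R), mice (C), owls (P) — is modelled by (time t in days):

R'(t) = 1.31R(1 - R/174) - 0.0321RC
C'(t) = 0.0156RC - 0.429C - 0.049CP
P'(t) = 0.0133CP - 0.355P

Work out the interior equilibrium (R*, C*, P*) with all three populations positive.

R* ≈ 60.2, C* ≈ 26.7, P* ≈ 10.4

From dP/dt = 0: 0.0133C* = 0.355, so C* = 26.7.
From dR/dt = 0: 1.31(1 - R*/174) = 0.0321·26.7, giving R* = 174·(1 - 0.654) = 60.2.
From dC/dt = 0: 0.0156·60.2 - 0.429 = 0.049P*, so P* = 0.51/0.049 = 10.4.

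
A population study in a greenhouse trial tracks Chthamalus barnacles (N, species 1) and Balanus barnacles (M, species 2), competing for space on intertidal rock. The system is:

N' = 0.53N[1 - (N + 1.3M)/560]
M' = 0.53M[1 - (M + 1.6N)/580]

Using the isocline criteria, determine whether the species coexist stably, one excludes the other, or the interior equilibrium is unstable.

Compare the nullcline intercepts: K1/α12 = 560/1.3 = 431 < K2 = 580; K2/α21 = 580/1.6 = 362 < K1 = 560.
Since both are reversed, neither can invade when rare; the interior point is a saddle.

unstable coexistence (outcome depends on initial conditions)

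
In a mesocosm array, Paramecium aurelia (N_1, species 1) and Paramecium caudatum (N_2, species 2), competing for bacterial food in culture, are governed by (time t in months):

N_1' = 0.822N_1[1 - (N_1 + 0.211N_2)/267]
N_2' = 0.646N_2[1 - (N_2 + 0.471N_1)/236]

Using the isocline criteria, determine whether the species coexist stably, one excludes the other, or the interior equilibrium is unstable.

stable coexistence

Compare the nullcline intercepts: K1/α12 = 267/0.211 = 1270 > K2 = 236; K2/α21 = 236/0.471 = 501 > K1 = 267.
Since both inequalities hold, each species can invade when rare, so the interior equilibrium is stable.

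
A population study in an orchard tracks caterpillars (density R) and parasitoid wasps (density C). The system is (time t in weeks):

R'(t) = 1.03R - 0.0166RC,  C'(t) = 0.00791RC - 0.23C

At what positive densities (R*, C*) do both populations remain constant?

R* ≈ 29.1, C* ≈ 62

Set dC/dt = 0 with C > 0: 0.00791R - 0.23 = 0, so R* = 0.23/0.00791 = 29.1.
Set dR/dt = 0 with R > 0: 1.03 - 0.0166C = 0, so C* = 1.03/0.0166 = 62.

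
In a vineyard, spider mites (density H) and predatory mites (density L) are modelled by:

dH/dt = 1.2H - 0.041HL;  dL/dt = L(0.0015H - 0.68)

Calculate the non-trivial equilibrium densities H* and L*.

Set dL/dt = 0 with L > 0: 0.0015H - 0.68 = 0, so H* = 0.68/0.0015 = 453.
Set dH/dt = 0 with H > 0: 1.2 - 0.041L = 0, so L* = 1.2/0.041 = 29.3.

H* ≈ 453, L* ≈ 29.3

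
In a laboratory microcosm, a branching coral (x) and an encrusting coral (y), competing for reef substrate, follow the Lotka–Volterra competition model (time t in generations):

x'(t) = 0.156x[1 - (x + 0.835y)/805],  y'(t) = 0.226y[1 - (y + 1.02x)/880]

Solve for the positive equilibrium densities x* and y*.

Setting both brackets to zero gives the nullclines x + 0.835y = 805 and 1.02x + y = 880.
Substituting y = 880 - 1.02x into the first: x(1 - 0.835·1.02) = 805 - 0.835·880.
So x* = 70.2/0.148 = 473, and then y* = 880 - 1.02·473 = 397.

x* ≈ 473, y* ≈ 397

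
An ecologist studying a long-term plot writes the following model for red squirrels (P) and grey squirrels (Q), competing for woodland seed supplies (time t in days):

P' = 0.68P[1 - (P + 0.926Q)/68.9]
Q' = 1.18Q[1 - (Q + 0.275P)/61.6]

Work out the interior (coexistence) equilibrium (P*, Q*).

Setting both brackets to zero gives the nullclines P + 0.926Q = 68.9 and 0.275P + Q = 61.6.
Substituting Q = 61.6 - 0.275P into the first: P(1 - 0.926·0.275) = 68.9 - 0.926·61.6.
So P* = 11.9/0.745 = 15.9, and then Q* = 61.6 - 0.275·15.9 = 57.2.

P* ≈ 15.9, Q* ≈ 57.2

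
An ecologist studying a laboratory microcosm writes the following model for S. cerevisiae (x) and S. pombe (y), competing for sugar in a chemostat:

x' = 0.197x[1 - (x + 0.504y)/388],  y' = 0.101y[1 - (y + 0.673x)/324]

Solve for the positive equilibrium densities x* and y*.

x* ≈ 340, y* ≈ 95.2

Setting both brackets to zero gives the nullclines x + 0.504y = 388 and 0.673x + y = 324.
Substituting y = 324 - 0.673x into the first: x(1 - 0.504·0.673) = 388 - 0.504·324.
So x* = 225/0.661 = 340, and then y* = 324 - 0.673·340 = 95.2.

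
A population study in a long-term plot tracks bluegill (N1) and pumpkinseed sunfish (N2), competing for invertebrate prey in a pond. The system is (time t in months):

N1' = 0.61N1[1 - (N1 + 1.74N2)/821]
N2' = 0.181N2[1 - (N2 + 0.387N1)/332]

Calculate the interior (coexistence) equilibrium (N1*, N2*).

N1* ≈ 745, N2* ≈ 43.7

Setting both brackets to zero gives the nullclines N1 + 1.74N2 = 821 and 0.387N1 + N2 = 332.
Substituting N2 = 332 - 0.387N1 into the first: N1(1 - 1.74·0.387) = 821 - 1.74·332.
So N1* = 243/0.327 = 745, and then N2* = 332 - 0.387·745 = 43.7.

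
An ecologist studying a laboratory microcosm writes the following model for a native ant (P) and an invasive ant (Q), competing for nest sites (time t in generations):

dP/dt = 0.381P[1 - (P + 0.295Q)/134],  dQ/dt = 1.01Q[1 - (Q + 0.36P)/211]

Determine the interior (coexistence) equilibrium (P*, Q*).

P* ≈ 80.3, Q* ≈ 182

Setting both brackets to zero gives the nullclines P + 0.295Q = 134 and 0.36P + Q = 211.
Substituting Q = 211 - 0.36P into the first: P(1 - 0.295·0.36) = 134 - 0.295·211.
So P* = 71.8/0.894 = 80.3, and then Q* = 211 - 0.36·80.3 = 182.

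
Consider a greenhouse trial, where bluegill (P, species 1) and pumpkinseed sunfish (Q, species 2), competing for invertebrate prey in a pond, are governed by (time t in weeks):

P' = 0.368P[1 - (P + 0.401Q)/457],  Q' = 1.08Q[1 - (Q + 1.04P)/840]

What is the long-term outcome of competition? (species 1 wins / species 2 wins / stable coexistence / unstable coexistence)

Compare the nullcline intercepts: K1/α12 = 457/0.401 = 1140 > K2 = 840; K2/α21 = 840/1.04 = 808 > K1 = 457.
Since both inequalities hold, each species can invade when rare, so the interior equilibrium is stable.

stable coexistence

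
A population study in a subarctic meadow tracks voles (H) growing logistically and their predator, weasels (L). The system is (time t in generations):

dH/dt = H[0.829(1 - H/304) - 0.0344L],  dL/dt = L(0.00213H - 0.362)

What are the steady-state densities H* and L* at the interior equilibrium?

H* ≈ 170, L* ≈ 10.6

From dL/dt = 0 with L > 0: 0.00213H* = 0.362, so H* = 170.
Substitute into dH/dt = 0: 0.829(1 - 170/304) = 0.0344L*.
The bracket is 0.441, giving L* = 0.366/0.0344 = 10.6.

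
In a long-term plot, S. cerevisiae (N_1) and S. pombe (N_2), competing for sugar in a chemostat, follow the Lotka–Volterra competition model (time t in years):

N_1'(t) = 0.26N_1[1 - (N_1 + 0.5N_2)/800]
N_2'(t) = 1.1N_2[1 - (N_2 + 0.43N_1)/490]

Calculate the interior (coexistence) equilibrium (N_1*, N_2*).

N_1* ≈ 707, N_2* ≈ 186

Setting both brackets to zero gives the nullclines N_1 + 0.5N_2 = 800 and 0.43N_1 + N_2 = 490.
Substituting N_2 = 490 - 0.43N_1 into the first: N_1(1 - 0.5·0.43) = 800 - 0.5·490.
So N_1* = 555/0.785 = 707, and then N_2* = 490 - 0.43·707 = 186.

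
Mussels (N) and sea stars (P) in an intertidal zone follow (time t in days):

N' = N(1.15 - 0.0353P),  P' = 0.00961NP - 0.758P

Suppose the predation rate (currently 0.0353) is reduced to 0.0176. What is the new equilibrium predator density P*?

At the interior fixed point, setting dN/dt = 0 with N > 0 fixes P* = (prey growth rate)/(NP coefficient) — independent of the other coefficients.
With the change, P* = 1.15/0.0176 = 65.3; it rises from 32.6.

P* ≈ 65.3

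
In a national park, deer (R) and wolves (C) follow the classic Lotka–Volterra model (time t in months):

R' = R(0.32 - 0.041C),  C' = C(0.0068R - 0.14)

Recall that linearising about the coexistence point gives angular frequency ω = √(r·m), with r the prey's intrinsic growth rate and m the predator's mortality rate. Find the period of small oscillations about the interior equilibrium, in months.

T ≈ 29.7 months

Here r = 0.32 and m = 0.14, so r·m = 0.0448.
ω = √0.0448 = 0.212 per month, hence T = 2π/ω ≈ 29.7 months.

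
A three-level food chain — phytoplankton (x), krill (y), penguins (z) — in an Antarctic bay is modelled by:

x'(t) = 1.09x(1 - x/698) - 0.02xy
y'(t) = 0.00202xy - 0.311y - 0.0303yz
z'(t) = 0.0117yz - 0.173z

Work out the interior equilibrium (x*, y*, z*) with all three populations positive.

x* ≈ 509, y* ≈ 14.8, z* ≈ 23.6

From dz/dt = 0: 0.0117y* = 0.173, so y* = 14.8.
From dx/dt = 0: 1.09(1 - x*/698) = 0.02·14.8, giving x* = 698·(1 - 0.271) = 509.
From dy/dt = 0: 0.00202·509 - 0.311 = 0.0303z*, so z* = 0.716/0.0303 = 23.6.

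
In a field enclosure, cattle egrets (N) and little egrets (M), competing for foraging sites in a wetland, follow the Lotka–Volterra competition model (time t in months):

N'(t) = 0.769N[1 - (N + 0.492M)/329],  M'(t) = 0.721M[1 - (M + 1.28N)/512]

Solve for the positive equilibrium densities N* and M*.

N* ≈ 208, M* ≈ 245

Setting both brackets to zero gives the nullclines N + 0.492M = 329 and 1.28N + M = 512.
Substituting M = 512 - 1.28N into the first: N(1 - 0.492·1.28) = 329 - 0.492·512.
So N* = 77.1/0.37 = 208, and then M* = 512 - 1.28·208 = 245.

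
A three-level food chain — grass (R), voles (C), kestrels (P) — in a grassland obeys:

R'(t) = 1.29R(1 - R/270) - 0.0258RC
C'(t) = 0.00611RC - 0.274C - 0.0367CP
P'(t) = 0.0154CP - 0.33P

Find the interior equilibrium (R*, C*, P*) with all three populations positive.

R* ≈ 154, C* ≈ 21.4, P* ≈ 18.2

From dP/dt = 0: 0.0154C* = 0.33, so C* = 21.4.
From dR/dt = 0: 1.29(1 - R*/270) = 0.0258·21.4, giving R* = 270·(1 - 0.429) = 154.
From dC/dt = 0: 0.00611·154 - 0.274 = 0.0367P*, so P* = 0.669/0.0367 = 18.2.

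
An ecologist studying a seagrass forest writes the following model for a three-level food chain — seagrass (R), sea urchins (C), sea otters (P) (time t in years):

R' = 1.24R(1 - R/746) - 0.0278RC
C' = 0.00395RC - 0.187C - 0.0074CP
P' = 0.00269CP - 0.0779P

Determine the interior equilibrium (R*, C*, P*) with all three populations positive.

R* ≈ 262, C* ≈ 29, P* ≈ 114

From dP/dt = 0: 0.00269C* = 0.0779, so C* = 29.
From dR/dt = 0: 1.24(1 - R*/746) = 0.0278·29, giving R* = 746·(1 - 0.649) = 262.
From dC/dt = 0: 0.00395·262 - 0.187 = 0.0074P*, so P* = 0.847/0.0074 = 114.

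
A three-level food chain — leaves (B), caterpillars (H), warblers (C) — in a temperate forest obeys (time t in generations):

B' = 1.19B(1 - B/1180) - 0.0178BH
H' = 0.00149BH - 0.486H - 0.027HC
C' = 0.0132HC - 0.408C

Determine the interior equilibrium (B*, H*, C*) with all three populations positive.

From dC/dt = 0: 0.0132H* = 0.408, so H* = 30.9.
From dB/dt = 0: 1.19(1 - B*/1180) = 0.0178·30.9, giving B* = 1180·(1 - 0.462) = 634.
From dH/dt = 0: 0.00149·634 - 0.486 = 0.027C*, so C* = 0.459/0.027 = 17.

B* ≈ 634, H* ≈ 30.9, C* ≈ 17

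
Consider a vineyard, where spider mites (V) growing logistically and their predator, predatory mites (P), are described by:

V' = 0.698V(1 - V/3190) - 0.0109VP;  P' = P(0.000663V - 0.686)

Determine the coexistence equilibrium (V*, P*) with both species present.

V* ≈ 1030, P* ≈ 43.3

From dP/dt = 0 with P > 0: 0.000663V* = 0.686, so V* = 1030.
Substitute into dV/dt = 0: 0.698(1 - 1030/3190) = 0.0109P*.
The bracket is 0.676, giving P* = 0.472/0.0109 = 43.3.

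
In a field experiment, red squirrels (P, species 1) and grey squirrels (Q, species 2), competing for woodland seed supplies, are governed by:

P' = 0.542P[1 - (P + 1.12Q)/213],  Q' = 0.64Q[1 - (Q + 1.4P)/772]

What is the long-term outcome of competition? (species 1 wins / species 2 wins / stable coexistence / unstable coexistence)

Compare the nullcline intercepts: K1/α12 = 213/1.12 = 190 < K2 = 772; K2/α21 = 772/1.4 = 551 > K1 = 213.
Since the inequalities point opposite ways, species 2 can invade but species 1 cannot.

species 2 excludes species 1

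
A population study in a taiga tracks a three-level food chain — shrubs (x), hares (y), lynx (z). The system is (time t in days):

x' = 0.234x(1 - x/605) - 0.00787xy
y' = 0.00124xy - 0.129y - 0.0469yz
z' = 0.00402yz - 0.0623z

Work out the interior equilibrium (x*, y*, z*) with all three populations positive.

From dz/dt = 0: 0.00402y* = 0.0623, so y* = 15.5.
From dx/dt = 0: 0.234(1 - x*/605) = 0.00787·15.5, giving x* = 605·(1 - 0.521) = 290.
From dy/dt = 0: 0.00124·290 - 0.129 = 0.0469z*, so z* = 0.23/0.0469 = 4.91.

x* ≈ 290, y* ≈ 15.5, z* ≈ 4.91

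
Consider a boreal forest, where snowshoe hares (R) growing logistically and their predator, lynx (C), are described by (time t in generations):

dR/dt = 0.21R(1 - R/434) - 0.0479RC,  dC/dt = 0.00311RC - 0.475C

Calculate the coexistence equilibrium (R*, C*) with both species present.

From dC/dt = 0 with C > 0: 0.00311R* = 0.475, so R* = 153.
Substitute into dR/dt = 0: 0.21(1 - 153/434) = 0.0479C*.
The bracket is 0.648, giving C* = 0.136/0.0479 = 2.84.

R* ≈ 153, C* ≈ 2.84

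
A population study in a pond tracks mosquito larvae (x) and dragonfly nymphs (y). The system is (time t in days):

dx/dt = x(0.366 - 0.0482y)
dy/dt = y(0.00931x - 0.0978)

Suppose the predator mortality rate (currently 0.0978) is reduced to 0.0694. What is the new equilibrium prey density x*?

x* ≈ 7.45

At the interior fixed point, setting dy/dt = 0 with y > 0 fixes x* = (predator death rate)/(xy coefficient) — independent of the other coefficients.
With the change, x* = 0.0694/0.00931 = 7.45; it falls from 10.5.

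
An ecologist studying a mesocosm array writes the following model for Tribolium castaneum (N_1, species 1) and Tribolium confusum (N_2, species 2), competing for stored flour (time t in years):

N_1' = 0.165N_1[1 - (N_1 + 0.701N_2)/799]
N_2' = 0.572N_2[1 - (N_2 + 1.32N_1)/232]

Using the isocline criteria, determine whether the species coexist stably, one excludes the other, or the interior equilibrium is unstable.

species 1 excludes species 2

Compare the nullcline intercepts: K1/α12 = 799/0.701 = 1140 > K2 = 232; K2/α21 = 232/1.32 = 176 < K1 = 799.
Since the inequalities point opposite ways, species 1 can invade but species 2 cannot.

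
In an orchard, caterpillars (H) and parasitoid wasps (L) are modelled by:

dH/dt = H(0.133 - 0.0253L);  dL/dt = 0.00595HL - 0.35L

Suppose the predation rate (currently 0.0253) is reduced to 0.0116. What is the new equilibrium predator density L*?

At the interior fixed point, setting dH/dt = 0 with H > 0 fixes L* = (prey growth rate)/(HL coefficient) — independent of the other coefficients.
With the change, L* = 0.133/0.0116 = 11.5; it rises from 5.26.

L* ≈ 11.5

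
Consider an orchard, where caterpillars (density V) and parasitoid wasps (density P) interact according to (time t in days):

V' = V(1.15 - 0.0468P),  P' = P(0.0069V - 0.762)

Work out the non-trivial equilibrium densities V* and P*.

Set dP/dt = 0 with P > 0: 0.0069V - 0.762 = 0, so V* = 0.762/0.0069 = 110.
Set dV/dt = 0 with V > 0: 1.15 - 0.0468P = 0, so P* = 1.15/0.0468 = 24.6.

V* ≈ 110, P* ≈ 24.6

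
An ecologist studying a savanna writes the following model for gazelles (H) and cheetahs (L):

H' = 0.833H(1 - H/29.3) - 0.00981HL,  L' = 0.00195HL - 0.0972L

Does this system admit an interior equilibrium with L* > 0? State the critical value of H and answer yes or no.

The predator equation gives dL/dt > 0 only when H > 0.0972/0.00195 = 49.8.
Without the predator, H → K = 29.3. Since 29.3 < 49.8, the predator cannot invade.

Threshold H = 49.8; K < 49.8, so no, the predator goes extinct.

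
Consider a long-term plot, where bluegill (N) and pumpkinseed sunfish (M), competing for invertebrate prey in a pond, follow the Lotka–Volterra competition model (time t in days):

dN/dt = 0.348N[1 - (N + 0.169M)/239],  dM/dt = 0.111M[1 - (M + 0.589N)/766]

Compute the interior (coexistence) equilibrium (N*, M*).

N* ≈ 122, M* ≈ 694

Setting both brackets to zero gives the nullclines N + 0.169M = 239 and 0.589N + M = 766.
Substituting M = 766 - 0.589N into the first: N(1 - 0.169·0.589) = 239 - 0.169·766.
So N* = 110/0.9 = 122, and then M* = 766 - 0.589·122 = 694.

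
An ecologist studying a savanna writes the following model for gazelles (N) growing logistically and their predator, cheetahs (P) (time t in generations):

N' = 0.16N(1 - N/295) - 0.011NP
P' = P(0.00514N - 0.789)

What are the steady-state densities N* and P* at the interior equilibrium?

N* ≈ 154, P* ≈ 6.98

From dP/dt = 0 with P > 0: 0.00514N* = 0.789, so N* = 154.
Substitute into dN/dt = 0: 0.16(1 - 154/295) = 0.011P*.
The bracket is 0.48, giving P* = 0.0767/0.011 = 6.98.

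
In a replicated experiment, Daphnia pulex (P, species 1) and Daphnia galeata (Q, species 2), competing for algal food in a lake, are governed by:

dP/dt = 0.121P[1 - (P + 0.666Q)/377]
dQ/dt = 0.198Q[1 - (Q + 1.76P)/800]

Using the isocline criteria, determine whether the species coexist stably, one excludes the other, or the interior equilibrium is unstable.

Compare the nullcline intercepts: K1/α12 = 377/0.666 = 566 < K2 = 800; K2/α21 = 800/1.76 = 455 > K1 = 377.
Since the inequalities point opposite ways, species 2 can invade but species 1 cannot.

species 2 excludes species 1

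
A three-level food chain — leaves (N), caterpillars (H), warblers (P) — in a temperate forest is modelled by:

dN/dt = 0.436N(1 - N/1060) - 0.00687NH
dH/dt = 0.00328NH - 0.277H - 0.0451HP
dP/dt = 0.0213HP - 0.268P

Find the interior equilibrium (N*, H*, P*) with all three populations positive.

From dP/dt = 0: 0.0213H* = 0.268, so H* = 12.6.
From dN/dt = 0: 0.436(1 - N*/1060) = 0.00687·12.6, giving N* = 1060·(1 - 0.198) = 850.
From dH/dt = 0: 0.00328·850 - 0.277 = 0.0451P*, so P* = 2.51/0.0451 = 55.7.

N* ≈ 850, H* ≈ 12.6, P* ≈ 55.7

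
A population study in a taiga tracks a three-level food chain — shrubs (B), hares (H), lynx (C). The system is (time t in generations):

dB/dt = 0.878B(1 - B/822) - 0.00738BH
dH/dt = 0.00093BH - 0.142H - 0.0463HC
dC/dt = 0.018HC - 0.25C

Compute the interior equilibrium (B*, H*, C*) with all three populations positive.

From dC/dt = 0: 0.018H* = 0.25, so H* = 13.9.
From dB/dt = 0: 0.878(1 - B*/822) = 0.00738·13.9, giving B* = 822·(1 - 0.117) = 726.
From dH/dt = 0: 0.00093·726 - 0.142 = 0.0463C*, so C* = 0.533/0.0463 = 11.5.

B* ≈ 726, H* ≈ 13.9, C* ≈ 11.5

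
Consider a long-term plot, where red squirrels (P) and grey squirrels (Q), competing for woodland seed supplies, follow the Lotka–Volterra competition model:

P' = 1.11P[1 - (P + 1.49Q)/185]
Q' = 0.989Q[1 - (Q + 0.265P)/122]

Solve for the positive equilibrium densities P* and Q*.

Setting both brackets to zero gives the nullclines P + 1.49Q = 185 and 0.265P + Q = 122.
Substituting Q = 122 - 0.265P into the first: P(1 - 1.49·0.265) = 185 - 1.49·122.
So P* = 3.22/0.605 = 5.32, and then Q* = 122 - 0.265·5.32 = 121.

P* ≈ 5.32, Q* ≈ 121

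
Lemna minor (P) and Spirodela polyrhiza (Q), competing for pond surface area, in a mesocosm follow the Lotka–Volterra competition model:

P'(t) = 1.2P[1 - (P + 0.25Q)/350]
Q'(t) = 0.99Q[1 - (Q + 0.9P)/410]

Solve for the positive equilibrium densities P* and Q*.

P* ≈ 319, Q* ≈ 123

Setting both brackets to zero gives the nullclines P + 0.25Q = 350 and 0.9P + Q = 410.
Substituting Q = 410 - 0.9P into the first: P(1 - 0.25·0.9) = 350 - 0.25·410.
So P* = 248/0.775 = 319, and then Q* = 410 - 0.9·319 = 123.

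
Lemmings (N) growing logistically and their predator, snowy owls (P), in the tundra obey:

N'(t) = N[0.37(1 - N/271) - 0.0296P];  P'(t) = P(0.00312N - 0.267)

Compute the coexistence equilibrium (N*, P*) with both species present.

N* ≈ 85.6, P* ≈ 8.55

From dP/dt = 0 with P > 0: 0.00312N* = 0.267, so N* = 85.6.
Substitute into dN/dt = 0: 0.37(1 - 85.6/271) = 0.0296P*.
The bracket is 0.684, giving P* = 0.253/0.0296 = 8.55.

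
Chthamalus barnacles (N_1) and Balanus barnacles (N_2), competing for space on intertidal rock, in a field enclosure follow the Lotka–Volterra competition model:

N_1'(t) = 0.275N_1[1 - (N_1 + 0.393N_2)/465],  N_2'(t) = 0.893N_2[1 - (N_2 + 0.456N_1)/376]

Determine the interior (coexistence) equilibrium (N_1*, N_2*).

N_1* ≈ 386, N_2* ≈ 200

Setting both brackets to zero gives the nullclines N_1 + 0.393N_2 = 465 and 0.456N_1 + N_2 = 376.
Substituting N_2 = 376 - 0.456N_1 into the first: N_1(1 - 0.393·0.456) = 465 - 0.393·376.
So N_1* = 317/0.821 = 386, and then N_2* = 376 - 0.456·386 = 200.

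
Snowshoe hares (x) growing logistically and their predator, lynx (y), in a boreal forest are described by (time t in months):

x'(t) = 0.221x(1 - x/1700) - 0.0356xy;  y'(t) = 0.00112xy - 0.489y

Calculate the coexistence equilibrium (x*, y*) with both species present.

From dy/dt = 0 with y > 0: 0.00112x* = 0.489, so x* = 437.
Substitute into dx/dt = 0: 0.221(1 - 437/1700) = 0.0356y*.
The bracket is 0.743, giving y* = 0.164/0.0356 = 4.61.

x* ≈ 437, y* ≈ 4.61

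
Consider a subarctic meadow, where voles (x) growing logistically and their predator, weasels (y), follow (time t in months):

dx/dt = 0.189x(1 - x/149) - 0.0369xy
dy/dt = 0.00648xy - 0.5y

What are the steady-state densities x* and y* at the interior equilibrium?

x* ≈ 77.2, y* ≈ 2.47

From dy/dt = 0 with y > 0: 0.00648x* = 0.5, so x* = 77.2.
Substitute into dx/dt = 0: 0.189(1 - 77.2/149) = 0.0369y*.
The bracket is 0.482, giving y* = 0.0911/0.0369 = 2.47.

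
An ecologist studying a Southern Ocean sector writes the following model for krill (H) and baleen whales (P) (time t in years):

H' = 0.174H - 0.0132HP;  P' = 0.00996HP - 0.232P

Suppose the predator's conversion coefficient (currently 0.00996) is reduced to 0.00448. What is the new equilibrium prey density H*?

At the interior fixed point, setting dP/dt = 0 with P > 0 fixes H* = (predator death rate)/(HP coefficient) — independent of the other coefficients.
With the change, H* = 0.232/0.00448 = 51.8; it rises from 23.3.

H* ≈ 51.8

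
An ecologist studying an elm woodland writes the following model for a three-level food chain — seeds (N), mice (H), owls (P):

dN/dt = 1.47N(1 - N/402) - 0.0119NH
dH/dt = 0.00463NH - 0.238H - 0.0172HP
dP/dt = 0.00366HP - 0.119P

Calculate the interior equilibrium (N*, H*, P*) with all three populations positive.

N* ≈ 296, H* ≈ 32.5, P* ≈ 65.9

From dP/dt = 0: 0.00366H* = 0.119, so H* = 32.5.
From dN/dt = 0: 1.47(1 - N*/402) = 0.0119·32.5, giving N* = 402·(1 - 0.263) = 296.
From dH/dt = 0: 0.00463·296 - 0.238 = 0.0172P*, so P* = 1.13/0.0172 = 65.9.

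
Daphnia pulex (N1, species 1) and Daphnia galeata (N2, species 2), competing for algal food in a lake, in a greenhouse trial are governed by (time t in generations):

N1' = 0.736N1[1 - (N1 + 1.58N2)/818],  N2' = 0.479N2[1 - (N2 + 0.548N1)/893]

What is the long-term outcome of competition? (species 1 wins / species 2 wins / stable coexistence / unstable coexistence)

Compare the nullcline intercepts: K1/α12 = 818/1.58 = 518 < K2 = 893; K2/α21 = 893/0.548 = 1630 > K1 = 818.
Since the inequalities point opposite ways, species 2 can invade but species 1 cannot.

species 2 excludes species 1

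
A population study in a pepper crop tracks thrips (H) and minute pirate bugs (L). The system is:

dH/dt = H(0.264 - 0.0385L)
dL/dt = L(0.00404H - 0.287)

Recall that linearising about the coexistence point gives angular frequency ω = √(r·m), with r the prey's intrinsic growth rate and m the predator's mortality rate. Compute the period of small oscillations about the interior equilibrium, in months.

T ≈ 22.8 months

Here r = 0.264 and m = 0.287, so r·m = 0.0758.
ω = √0.0758 = 0.275 per month, hence T = 2π/ω ≈ 22.8 months.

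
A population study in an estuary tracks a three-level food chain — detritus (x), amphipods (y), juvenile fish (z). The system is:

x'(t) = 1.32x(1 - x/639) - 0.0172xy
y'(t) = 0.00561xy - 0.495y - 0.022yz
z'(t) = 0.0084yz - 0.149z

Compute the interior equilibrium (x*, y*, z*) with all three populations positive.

x* ≈ 491, y* ≈ 17.7, z* ≈ 103

From dz/dt = 0: 0.0084y* = 0.149, so y* = 17.7.
From dx/dt = 0: 1.32(1 - x*/639) = 0.0172·17.7, giving x* = 639·(1 - 0.231) = 491.
From dy/dt = 0: 0.00561·491 - 0.495 = 0.022z*, so z* = 2.26/0.022 = 103.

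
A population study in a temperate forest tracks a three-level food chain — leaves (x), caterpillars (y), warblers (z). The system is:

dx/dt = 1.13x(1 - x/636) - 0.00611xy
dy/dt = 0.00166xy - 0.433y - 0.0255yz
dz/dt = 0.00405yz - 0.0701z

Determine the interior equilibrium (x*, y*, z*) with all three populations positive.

From dz/dt = 0: 0.00405y* = 0.0701, so y* = 17.3.
From dx/dt = 0: 1.13(1 - x*/636) = 0.00611·17.3, giving x* = 636·(1 - 0.0936) = 576.
From dy/dt = 0: 0.00166·576 - 0.433 = 0.0255z*, so z* = 0.524/0.0255 = 20.5.

x* ≈ 576, y* ≈ 17.3, z* ≈ 20.5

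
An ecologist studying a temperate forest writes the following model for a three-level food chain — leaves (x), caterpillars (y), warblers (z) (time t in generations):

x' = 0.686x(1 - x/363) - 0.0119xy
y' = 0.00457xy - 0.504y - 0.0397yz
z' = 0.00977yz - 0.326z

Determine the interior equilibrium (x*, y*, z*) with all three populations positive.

From dz/dt = 0: 0.00977y* = 0.326, so y* = 33.4.
From dx/dt = 0: 0.686(1 - x*/363) = 0.0119·33.4, giving x* = 363·(1 - 0.579) = 153.
From dy/dt = 0: 0.00457·153 - 0.504 = 0.0397z*, so z* = 0.195/0.0397 = 4.9.

x* ≈ 153, y* ≈ 33.4, z* ≈ 4.9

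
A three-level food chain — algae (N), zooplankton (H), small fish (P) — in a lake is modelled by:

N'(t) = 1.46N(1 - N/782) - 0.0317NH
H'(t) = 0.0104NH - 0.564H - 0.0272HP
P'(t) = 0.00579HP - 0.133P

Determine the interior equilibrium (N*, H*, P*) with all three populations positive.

N* ≈ 392, H* ≈ 23, P* ≈ 129

From dP/dt = 0: 0.00579H* = 0.133, so H* = 23.
From dN/dt = 0: 1.46(1 - N*/782) = 0.0317·23, giving N* = 782·(1 - 0.499) = 392.
From dH/dt = 0: 0.0104·392 - 0.564 = 0.0272P*, so P* = 3.51/0.0272 = 129.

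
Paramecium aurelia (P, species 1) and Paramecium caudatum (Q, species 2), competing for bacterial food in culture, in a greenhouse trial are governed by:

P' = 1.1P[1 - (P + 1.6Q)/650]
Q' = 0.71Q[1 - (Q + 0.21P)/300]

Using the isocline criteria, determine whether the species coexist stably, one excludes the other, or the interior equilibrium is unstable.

Compare the nullcline intercepts: K1/α12 = 650/1.6 = 406 > K2 = 300; K2/α21 = 300/0.21 = 1430 > K1 = 650.
Since both inequalities hold, each species can invade when rare, so the interior equilibrium is stable.

stable coexistence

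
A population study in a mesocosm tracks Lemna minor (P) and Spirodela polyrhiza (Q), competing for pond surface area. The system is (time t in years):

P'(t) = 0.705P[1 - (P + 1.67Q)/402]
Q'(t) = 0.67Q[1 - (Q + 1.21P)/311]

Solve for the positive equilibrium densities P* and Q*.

P* ≈ 115, Q* ≈ 172

Setting both brackets to zero gives the nullclines P + 1.67Q = 402 and 1.21P + Q = 311.
Substituting Q = 311 - 1.21P into the first: P(1 - 1.67·1.21) = 402 - 1.67·311.
So P* = -117/-1.02 = 115, and then Q* = 311 - 1.21·115 = 172.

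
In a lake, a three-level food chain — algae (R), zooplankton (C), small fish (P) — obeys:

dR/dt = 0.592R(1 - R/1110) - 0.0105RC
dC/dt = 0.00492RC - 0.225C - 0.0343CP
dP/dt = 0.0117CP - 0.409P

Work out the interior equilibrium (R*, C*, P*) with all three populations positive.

R* ≈ 422, C* ≈ 35, P* ≈ 53.9

From dP/dt = 0: 0.0117C* = 0.409, so C* = 35.
From dR/dt = 0: 0.592(1 - R*/1110) = 0.0105·35, giving R* = 1110·(1 - 0.62) = 422.
From dC/dt = 0: 0.00492·422 - 0.225 = 0.0343P*, so P* = 1.85/0.0343 = 53.9.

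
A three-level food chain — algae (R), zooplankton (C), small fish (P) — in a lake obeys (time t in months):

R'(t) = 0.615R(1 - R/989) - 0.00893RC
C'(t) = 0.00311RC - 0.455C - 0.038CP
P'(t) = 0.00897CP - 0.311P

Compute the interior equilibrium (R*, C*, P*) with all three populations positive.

R* ≈ 491, C* ≈ 34.7, P* ≈ 28.2

From dP/dt = 0: 0.00897C* = 0.311, so C* = 34.7.
From dR/dt = 0: 0.615(1 - R*/989) = 0.00893·34.7, giving R* = 989·(1 - 0.503) = 491.
From dC/dt = 0: 0.00311·491 - 0.455 = 0.038P*, so P* = 1.07/0.038 = 28.2.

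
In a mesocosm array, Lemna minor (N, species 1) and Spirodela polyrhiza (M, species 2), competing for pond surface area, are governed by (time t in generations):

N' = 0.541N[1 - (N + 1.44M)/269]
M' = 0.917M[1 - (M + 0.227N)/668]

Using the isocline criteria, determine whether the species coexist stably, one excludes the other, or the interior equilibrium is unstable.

Compare the nullcline intercepts: K1/α12 = 269/1.44 = 187 < K2 = 668; K2/α21 = 668/0.227 = 2940 > K1 = 269.
Since the inequalities point opposite ways, species 2 can invade but species 1 cannot.

species 2 excludes species 1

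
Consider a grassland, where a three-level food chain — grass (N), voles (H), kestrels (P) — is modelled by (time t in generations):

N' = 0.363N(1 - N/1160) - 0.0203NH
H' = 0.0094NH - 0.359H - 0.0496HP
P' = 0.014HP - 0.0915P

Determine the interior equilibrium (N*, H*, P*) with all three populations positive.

From dP/dt = 0: 0.014H* = 0.0915, so H* = 6.54.
From dN/dt = 0: 0.363(1 - N*/1160) = 0.0203·6.54, giving N* = 1160·(1 - 0.365) = 736.
From dH/dt = 0: 0.0094·736 - 0.359 = 0.0496P*, so P* = 6.56/0.0496 = 132.

N* ≈ 736, H* ≈ 6.54, P* ≈ 132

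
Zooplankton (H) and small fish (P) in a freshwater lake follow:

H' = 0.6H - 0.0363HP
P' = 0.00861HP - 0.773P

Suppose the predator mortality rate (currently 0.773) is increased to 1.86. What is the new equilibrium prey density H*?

H* ≈ 216

At the interior fixed point, setting dP/dt = 0 with P > 0 fixes H* = (predator death rate)/(HP coefficient) — independent of the other coefficients.
With the change, H* = 1.86/0.00861 = 216; it rises from 89.8.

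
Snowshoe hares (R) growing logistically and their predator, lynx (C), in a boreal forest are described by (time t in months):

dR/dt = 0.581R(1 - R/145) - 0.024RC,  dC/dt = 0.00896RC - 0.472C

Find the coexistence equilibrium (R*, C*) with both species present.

R* ≈ 52.7, C* ≈ 15.4

From dC/dt = 0 with C > 0: 0.00896R* = 0.472, so R* = 52.7.
Substitute into dR/dt = 0: 0.581(1 - 52.7/145) = 0.024C*.
The bracket is 0.637, giving C* = 0.37/0.024 = 15.4.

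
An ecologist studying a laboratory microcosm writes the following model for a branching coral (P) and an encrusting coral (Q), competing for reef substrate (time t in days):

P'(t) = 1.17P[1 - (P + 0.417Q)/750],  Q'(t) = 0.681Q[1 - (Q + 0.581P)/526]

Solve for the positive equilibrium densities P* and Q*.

Setting both brackets to zero gives the nullclines P + 0.417Q = 750 and 0.581P + Q = 526.
Substituting Q = 526 - 0.581P into the first: P(1 - 0.417·0.581) = 750 - 0.417·526.
So P* = 531/0.758 = 700, and then Q* = 526 - 0.581·700 = 119.

P* ≈ 700, Q* ≈ 119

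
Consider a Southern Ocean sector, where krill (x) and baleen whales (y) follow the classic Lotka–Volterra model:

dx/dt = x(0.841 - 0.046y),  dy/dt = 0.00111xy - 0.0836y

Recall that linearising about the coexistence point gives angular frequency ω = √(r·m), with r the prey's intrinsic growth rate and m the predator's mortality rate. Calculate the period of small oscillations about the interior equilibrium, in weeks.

Here r = 0.841 and m = 0.0836, so r·m = 0.0703.
ω = √0.0703 = 0.265 per week, hence T = 2π/ω ≈ 23.7 weeks.

T ≈ 23.7 weeks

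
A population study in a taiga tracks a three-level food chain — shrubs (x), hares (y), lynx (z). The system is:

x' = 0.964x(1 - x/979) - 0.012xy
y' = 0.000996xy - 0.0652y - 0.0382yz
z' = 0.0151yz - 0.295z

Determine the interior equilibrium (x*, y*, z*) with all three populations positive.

From dz/dt = 0: 0.0151y* = 0.295, so y* = 19.5.
From dx/dt = 0: 0.964(1 - x*/979) = 0.012·19.5, giving x* = 979·(1 - 0.243) = 741.
From dy/dt = 0: 0.000996·741 - 0.0652 = 0.0382z*, so z* = 0.673/0.0382 = 17.6.

x* ≈ 741, y* ≈ 19.5, z* ≈ 17.6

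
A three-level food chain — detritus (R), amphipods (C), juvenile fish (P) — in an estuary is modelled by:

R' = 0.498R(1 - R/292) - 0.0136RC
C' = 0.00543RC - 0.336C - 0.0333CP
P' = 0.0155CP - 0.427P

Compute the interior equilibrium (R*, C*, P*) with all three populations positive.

R* ≈ 72.3, C* ≈ 27.5, P* ≈ 1.7

From dP/dt = 0: 0.0155C* = 0.427, so C* = 27.5.
From dR/dt = 0: 0.498(1 - R*/292) = 0.0136·27.5, giving R* = 292·(1 - 0.752) = 72.3.
From dC/dt = 0: 0.00543·72.3 - 0.336 = 0.0333P*, so P* = 0.0567/0.0333 = 1.7.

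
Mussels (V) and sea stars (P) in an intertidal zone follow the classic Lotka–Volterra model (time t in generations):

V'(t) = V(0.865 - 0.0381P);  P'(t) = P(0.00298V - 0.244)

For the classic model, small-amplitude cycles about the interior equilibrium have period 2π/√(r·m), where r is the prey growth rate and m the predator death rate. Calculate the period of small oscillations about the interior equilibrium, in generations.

Here r = 0.865 and m = 0.244, so r·m = 0.211.
ω = √0.211 = 0.459 per generation, hence T = 2π/ω ≈ 13.7 generations.

T ≈ 13.7 generations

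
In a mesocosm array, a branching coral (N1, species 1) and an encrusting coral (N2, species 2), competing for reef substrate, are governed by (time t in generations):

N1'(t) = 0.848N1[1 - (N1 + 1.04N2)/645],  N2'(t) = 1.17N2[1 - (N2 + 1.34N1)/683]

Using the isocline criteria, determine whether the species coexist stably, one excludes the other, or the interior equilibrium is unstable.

Compare the nullcline intercepts: K1/α12 = 645/1.04 = 620 < K2 = 683; K2/α21 = 683/1.34 = 510 < K1 = 645.
Since both are reversed, neither can invade when rare; the interior point is a saddle.

unstable coexistence (outcome depends on initial conditions)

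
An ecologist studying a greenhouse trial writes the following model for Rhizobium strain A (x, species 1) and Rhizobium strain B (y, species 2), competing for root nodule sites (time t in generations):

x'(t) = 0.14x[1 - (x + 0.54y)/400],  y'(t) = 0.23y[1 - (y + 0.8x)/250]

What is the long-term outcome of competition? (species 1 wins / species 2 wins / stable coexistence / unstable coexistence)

Compare the nullcline intercepts: K1/α12 = 400/0.54 = 741 > K2 = 250; K2/α21 = 250/0.8 = 312 < K1 = 400.
Since the inequalities point opposite ways, species 1 can invade but species 2 cannot.

species 1 excludes species 2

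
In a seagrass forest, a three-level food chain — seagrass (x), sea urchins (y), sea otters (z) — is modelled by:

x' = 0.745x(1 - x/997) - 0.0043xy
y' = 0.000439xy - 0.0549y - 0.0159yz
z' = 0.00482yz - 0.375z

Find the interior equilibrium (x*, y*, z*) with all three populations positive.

From dz/dt = 0: 0.00482y* = 0.375, so y* = 77.8.
From dx/dt = 0: 0.745(1 - x*/997) = 0.0043·77.8, giving x* = 997·(1 - 0.449) = 549.
From dy/dt = 0: 0.000439·549 - 0.0549 = 0.0159z*, so z* = 0.186/0.0159 = 11.7.

x* ≈ 549, y* ≈ 77.8, z* ≈ 11.7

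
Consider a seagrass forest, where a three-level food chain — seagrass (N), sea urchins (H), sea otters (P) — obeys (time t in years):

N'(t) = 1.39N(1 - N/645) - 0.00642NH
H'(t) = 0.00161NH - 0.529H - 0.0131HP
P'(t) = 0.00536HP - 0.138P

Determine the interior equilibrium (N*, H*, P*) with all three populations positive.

From dP/dt = 0: 0.00536H* = 0.138, so H* = 25.7.
From dN/dt = 0: 1.39(1 - N*/645) = 0.00642·25.7, giving N* = 645·(1 - 0.119) = 568.
From dH/dt = 0: 0.00161·568 - 0.529 = 0.0131P*, so P* = 0.386/0.0131 = 29.5.

N* ≈ 568, H* ≈ 25.7, P* ≈ 29.5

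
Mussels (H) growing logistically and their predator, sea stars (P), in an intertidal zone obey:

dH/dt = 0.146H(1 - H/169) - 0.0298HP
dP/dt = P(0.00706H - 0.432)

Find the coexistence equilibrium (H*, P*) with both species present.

H* ≈ 61.2, P* ≈ 3.13

From dP/dt = 0 with P > 0: 0.00706H* = 0.432, so H* = 61.2.
Substitute into dH/dt = 0: 0.146(1 - 61.2/169) = 0.0298P*.
The bracket is 0.638, giving P* = 0.0931/0.0298 = 3.13.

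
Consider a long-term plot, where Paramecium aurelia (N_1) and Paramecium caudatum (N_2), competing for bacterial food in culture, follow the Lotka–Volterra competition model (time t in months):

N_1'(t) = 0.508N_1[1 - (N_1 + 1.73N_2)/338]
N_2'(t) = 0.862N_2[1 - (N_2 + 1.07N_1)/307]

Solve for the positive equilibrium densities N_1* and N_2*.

N_1* ≈ 227, N_2* ≈ 64.2

Setting both brackets to zero gives the nullclines N_1 + 1.73N_2 = 338 and 1.07N_1 + N_2 = 307.
Substituting N_2 = 307 - 1.07N_1 into the first: N_1(1 - 1.73·1.07) = 338 - 1.73·307.
So N_1* = -193/-0.851 = 227, and then N_2* = 307 - 1.07·227 = 64.2.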